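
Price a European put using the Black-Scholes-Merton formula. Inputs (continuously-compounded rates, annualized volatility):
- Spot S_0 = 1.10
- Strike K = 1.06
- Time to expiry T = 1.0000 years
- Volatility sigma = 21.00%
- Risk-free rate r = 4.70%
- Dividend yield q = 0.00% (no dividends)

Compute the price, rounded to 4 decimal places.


d1 = (ln(S/K) + (r - q + 0.5*sigma^2) * T) / (sigma * sqrt(T)) = 0.50519653
d2 = d1 - sigma * sqrt(T) = 0.29519653
exp(-rT) = 0.95408740; exp(-qT) = 1.00000000
P = K * exp(-rT) * N(-d2) - S_0 * exp(-qT) * N(-d1)
N(-d1) = 0.30671040; N(-d2) = 0.38392188
P = 1.0600 * 0.95408740 * 0.38392188 - 1.1000 * 1.00000000 * 0.30671040 = 0.0509

Answer: Price = 0.0509


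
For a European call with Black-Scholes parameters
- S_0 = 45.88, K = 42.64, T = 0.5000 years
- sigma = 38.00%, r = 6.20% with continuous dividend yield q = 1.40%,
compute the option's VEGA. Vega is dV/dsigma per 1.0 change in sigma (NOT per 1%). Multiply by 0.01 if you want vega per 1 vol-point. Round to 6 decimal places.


Answer: Vega = 11.363387

Derivation:
d1 = 0.4962271163; d2 = 0.2275265395
phi(d1) = 0.3527275939; exp(-qT) = 0.9930244429; exp(-rT) = 0.9694755731
Vega = S * exp(-qT) * phi(d1) * sqrt(T) = 45.8800 * 0.9930244429 * 0.3527275939 * 0.7071067812 = 11.363387


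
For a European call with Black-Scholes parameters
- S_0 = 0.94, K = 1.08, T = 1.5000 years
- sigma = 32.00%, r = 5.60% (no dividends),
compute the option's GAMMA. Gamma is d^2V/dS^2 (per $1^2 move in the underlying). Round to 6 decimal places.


d1 = 0.0560411490; d2 = -0.3358772098
phi(d1) = 0.3983163109; exp(-qT) = 1.0000000000; exp(-rT) = 0.9194312561
Gamma = exp(-qT) * phi(d1) / (S * sigma * sqrt(T)) = 1.0000000000 * 0.3983163109 / (0.9400 * 0.3200 * 1.2247448714) = 1.081196

Answer: Gamma = 1.081196


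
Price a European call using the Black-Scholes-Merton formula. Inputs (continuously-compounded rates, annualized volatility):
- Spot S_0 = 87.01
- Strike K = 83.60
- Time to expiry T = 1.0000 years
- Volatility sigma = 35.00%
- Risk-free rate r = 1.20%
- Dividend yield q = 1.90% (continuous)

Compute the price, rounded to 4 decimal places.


d1 = (ln(S/K) + (r - q + 0.5*sigma^2) * T) / (sigma * sqrt(T)) = 0.26922724
d2 = d1 - sigma * sqrt(T) = -0.08077276
exp(-rT) = 0.98807171; exp(-qT) = 0.98117936
C = S_0 * exp(-qT) * N(d1) - K * exp(-rT) * N(d2)
N(d1) = 0.60612259; N(d2) = 0.46781134
C = 87.0100 * 0.98117936 * 0.60612259 - 83.6000 * 0.98807171 * 0.46781134 = 13.1036

Answer: Price = 13.1036


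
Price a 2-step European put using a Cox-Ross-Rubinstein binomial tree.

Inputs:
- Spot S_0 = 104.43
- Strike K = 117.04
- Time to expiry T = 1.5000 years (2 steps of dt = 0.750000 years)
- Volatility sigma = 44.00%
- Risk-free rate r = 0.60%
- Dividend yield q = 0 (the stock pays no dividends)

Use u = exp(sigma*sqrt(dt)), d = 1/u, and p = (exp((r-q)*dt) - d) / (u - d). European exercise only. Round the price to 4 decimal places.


dt = T/N = 0.750000
u = exp(sigma*sqrt(dt)) = 1.463823; d = 1/u = 0.683143
p = (exp((r-q)*dt) - d) / (u - d) = 0.411651
Discount per step: exp(-r*dt) = 0.995510
Stock lattice S(k, i) with i counting down-moves:
  k=0: S(0,0) = 104.4300
  k=1: S(1,0) = 152.8670; S(1,1) = 71.3406
  k=2: S(2,0) = 223.7701; S(2,1) = 104.4300; S(2,2) = 48.7358
Terminal payoffs V(N, i) = max(K - S_T, 0):
  V(2,0) = 0.000000; V(2,1) = 12.610000; V(2,2) = 68.304163
Backward induction: V(k, i) = exp(-r*dt) * [p * V(k+1, i) + (1-p) * V(k+1, i+1)].
  V(1,0) = exp(-r*dt) * [p*0.000000 + (1-p)*12.610000] = 7.385775
  V(1,1) = exp(-r*dt) * [p*12.610000 + (1-p)*68.304163] = 45.173887
  V(0,0) = exp(-r*dt) * [p*7.385775 + (1-p)*45.173887] = 29.485405

Answer: Price = V(0,0) = 29.4854


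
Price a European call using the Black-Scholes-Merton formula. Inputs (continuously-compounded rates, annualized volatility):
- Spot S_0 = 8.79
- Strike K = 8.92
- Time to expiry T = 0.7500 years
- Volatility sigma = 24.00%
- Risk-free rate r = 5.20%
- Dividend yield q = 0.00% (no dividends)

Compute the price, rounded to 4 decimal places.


Answer: Price = 0.8293

Derivation:
d1 = (ln(S/K) + (r - q + 0.5*sigma^2) * T) / (sigma * sqrt(T)) = 0.22092676
d2 = d1 - sigma * sqrt(T) = 0.01308066
exp(-rT) = 0.96175071; exp(-qT) = 1.00000000
C = S_0 * exp(-qT) * N(d1) - K * exp(-rT) * N(d2)
N(d1) = 0.58742527; N(d2) = 0.50521828
C = 8.7900 * 1.00000000 * 0.58742527 - 8.9200 * 0.96175071 * 0.50521828 = 0.8293


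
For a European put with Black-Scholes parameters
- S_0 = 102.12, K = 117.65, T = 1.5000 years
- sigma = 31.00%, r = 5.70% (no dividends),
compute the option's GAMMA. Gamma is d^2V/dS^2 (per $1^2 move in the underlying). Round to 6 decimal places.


d1 = 0.0421667206; d2 = -0.3375041895
phi(d1) = 0.3985877719; exp(-qT) = 1.0000000000; exp(-rT) = 0.9180531431
Gamma = exp(-qT) * phi(d1) / (S * sigma * sqrt(T)) = 1.0000000000 * 0.3985877719 / (102.1200 * 0.3100 * 1.2247448714) = 0.010280

Answer: Gamma = 0.010280


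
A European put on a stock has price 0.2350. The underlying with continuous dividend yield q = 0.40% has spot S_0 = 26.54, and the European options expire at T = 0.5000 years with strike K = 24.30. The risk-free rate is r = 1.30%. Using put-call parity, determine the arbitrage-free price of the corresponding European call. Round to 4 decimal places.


Answer: Call price = 2.5794

Derivation:
Put-call parity: C - P = S_0 * exp(-qT) - K * exp(-rT).
S_0 * exp(-qT) = 26.5400 * 0.99800200 = 26.48697304
K * exp(-rT) = 24.3000 * 0.99352108 = 24.14256223
C = P + S*exp(-qT) - K*exp(-rT)
C = 0.2350 + 26.48697304 - 24.14256223 = 2.5794


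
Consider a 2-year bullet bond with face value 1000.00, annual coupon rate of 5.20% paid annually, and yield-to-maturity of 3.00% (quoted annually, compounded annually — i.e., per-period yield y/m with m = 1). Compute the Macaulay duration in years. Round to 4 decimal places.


Coupon per period c = face * coupon_rate / m = 52.000000
Periods per year m = 1; per-period yield y/m = 0.030000
Number of cashflows N = 2
Cashflows (t years, CF_t, discount factor 1/(1+y/m)^(m*t), PV):
  t = 1.0000: CF_t = 52.000000, DF = 0.970874, PV = 50.485437
  t = 2.0000: CF_t = 1052.000000, DF = 0.942596, PV = 991.610896
Price P = sum_t PV_t = 1042.096333
Macaulay numerator sum_t t * PV_t:
  t * PV_t at t = 1.0000: 50.485437
  t * PV_t at t = 2.0000: 1983.221793
Macaulay duration D = (sum_t t * PV_t) / P = 2033.707230 / 1042.096333 = 1.951554

Answer: Macaulay duration = 1.9516 years


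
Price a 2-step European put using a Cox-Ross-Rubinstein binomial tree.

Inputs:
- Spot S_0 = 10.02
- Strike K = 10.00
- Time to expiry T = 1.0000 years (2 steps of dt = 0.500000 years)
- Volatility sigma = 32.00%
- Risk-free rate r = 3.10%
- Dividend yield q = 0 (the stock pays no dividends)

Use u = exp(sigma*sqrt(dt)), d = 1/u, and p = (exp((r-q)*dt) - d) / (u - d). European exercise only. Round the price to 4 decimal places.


dt = T/N = 0.500000
u = exp(sigma*sqrt(dt)) = 1.253919; d = 1/u = 0.797499
p = (exp((r-q)*dt) - d) / (u - d) = 0.477896
Discount per step: exp(-r*dt) = 0.984620
Stock lattice S(k, i) with i counting down-moves:
  k=0: S(0,0) = 10.0200
  k=1: S(1,0) = 12.5643; S(1,1) = 7.9909
  k=2: S(2,0) = 15.7546; S(2,1) = 10.0200; S(2,2) = 6.3728
Terminal payoffs V(N, i) = max(K - S_T, 0):
  V(2,0) = 0.000000; V(2,1) = 0.000000; V(2,2) = 3.627227
Backward induction: V(k, i) = exp(-r*dt) * [p * V(k+1, i) + (1-p) * V(k+1, i+1)].
  V(1,0) = exp(-r*dt) * [p*0.000000 + (1-p)*0.000000] = 0.000000
  V(1,1) = exp(-r*dt) * [p*0.000000 + (1-p)*3.627227] = 1.864662
  V(0,0) = exp(-r*dt) * [p*0.000000 + (1-p)*1.864662] = 0.958574

Answer: Price = V(0,0) = 0.9586


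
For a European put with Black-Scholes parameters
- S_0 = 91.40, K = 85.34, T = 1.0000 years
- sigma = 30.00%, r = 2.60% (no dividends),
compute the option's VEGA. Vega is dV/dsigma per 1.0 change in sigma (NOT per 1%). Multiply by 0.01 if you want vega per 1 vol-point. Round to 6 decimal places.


Answer: Vega = 32.721619

Derivation:
d1 = 0.4653406690; d2 = 0.1653406690
phi(d1) = 0.3580045789; exp(-qT) = 1.0000000000; exp(-rT) = 0.9743350896
Vega = S * exp(-qT) * phi(d1) * sqrt(T) = 91.4000 * 1.0000000000 * 0.3580045789 * 1.0000000000 = 32.721619


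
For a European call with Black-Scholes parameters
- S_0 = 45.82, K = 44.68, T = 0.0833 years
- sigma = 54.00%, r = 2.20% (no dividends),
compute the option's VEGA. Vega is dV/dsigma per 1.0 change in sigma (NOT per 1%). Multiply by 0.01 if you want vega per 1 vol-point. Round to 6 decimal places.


Answer: Vega = 5.111753

Derivation:
d1 = 0.2513416112; d2 = 0.0954882186
phi(d1) = 0.3865381011; exp(-qT) = 1.0000000000; exp(-rT) = 0.9981690782
Vega = S * exp(-qT) * phi(d1) * sqrt(T) = 45.8200 * 1.0000000000 * 0.3865381011 * 0.2886173938 = 5.111753


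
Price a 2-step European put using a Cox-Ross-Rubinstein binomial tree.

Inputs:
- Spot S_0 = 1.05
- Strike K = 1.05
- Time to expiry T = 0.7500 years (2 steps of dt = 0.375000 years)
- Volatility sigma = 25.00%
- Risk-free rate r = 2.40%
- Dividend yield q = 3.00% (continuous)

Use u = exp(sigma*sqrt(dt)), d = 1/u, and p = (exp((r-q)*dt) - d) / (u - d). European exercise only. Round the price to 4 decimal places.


Answer: Price = V(0,0) = 0.0809

Derivation:
dt = T/N = 0.375000
u = exp(sigma*sqrt(dt)) = 1.165433; d = 1/u = 0.858050
p = (exp((r-q)*dt) - d) / (u - d) = 0.454490
Discount per step: exp(-r*dt) = 0.991040
Stock lattice S(k, i) with i counting down-moves:
  k=0: S(0,0) = 1.0500
  k=1: S(1,0) = 1.2237; S(1,1) = 0.9010
  k=2: S(2,0) = 1.4261; S(2,1) = 1.0500; S(2,2) = 0.7731
Terminal payoffs V(N, i) = max(K - S_T, 0):
  V(2,0) = 0.000000; V(2,1) = 0.000000; V(2,2) = 0.276938
Backward induction: V(k, i) = exp(-r*dt) * [p * V(k+1, i) + (1-p) * V(k+1, i+1)].
  V(1,0) = exp(-r*dt) * [p*0.000000 + (1-p)*0.000000] = 0.000000
  V(1,1) = exp(-r*dt) * [p*0.000000 + (1-p)*0.276938] = 0.149719
  V(0,0) = exp(-r*dt) * [p*0.000000 + (1-p)*0.149719] = 0.080941


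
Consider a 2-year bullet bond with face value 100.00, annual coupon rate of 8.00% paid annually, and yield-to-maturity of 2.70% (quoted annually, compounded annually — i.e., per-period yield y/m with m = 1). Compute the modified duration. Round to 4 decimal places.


Answer: Modified duration = 1.8786

Derivation:
Coupon per period c = face * coupon_rate / m = 8.000000
Periods per year m = 1; per-period yield y/m = 0.027000
Number of cashflows N = 2
Cashflows (t years, CF_t, discount factor 1/(1+y/m)^(m*t), PV):
  t = 1.0000: CF_t = 8.000000, DF = 0.973710, PV = 7.789679
  t = 2.0000: CF_t = 108.000000, DF = 0.948111, PV = 102.395971
Price P = sum_t PV_t = 110.185650
First compute Macaulay numerator sum_t t * PV_t:
  t * PV_t at t = 1.0000: 7.789679
  t * PV_t at t = 2.0000: 204.791942
Macaulay duration D = 212.581620 / 110.185650 = 1.929304
Modified duration = D / (1 + y/m) = 1.929304 / (1 + 0.027000) = 1.878582


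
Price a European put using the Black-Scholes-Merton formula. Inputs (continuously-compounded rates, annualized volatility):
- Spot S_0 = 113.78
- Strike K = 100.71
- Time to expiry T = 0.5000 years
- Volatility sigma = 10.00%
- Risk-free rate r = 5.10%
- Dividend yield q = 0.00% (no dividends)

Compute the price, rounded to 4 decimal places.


d1 = (ln(S/K) + (r - q + 0.5*sigma^2) * T) / (sigma * sqrt(T)) = 2.12162666
d2 = d1 - sigma * sqrt(T) = 2.05091598
exp(-rT) = 0.97482238; exp(-qT) = 1.00000000
P = K * exp(-rT) * N(-d2) - S_0 * exp(-qT) * N(-d1)
N(-d1) = 0.01693455; N(-d2) = 0.02013756
P = 100.7100 * 0.97482238 * 0.02013756 - 113.7800 * 1.00000000 * 0.01693455 = 0.0502

Answer: Price = 0.0502


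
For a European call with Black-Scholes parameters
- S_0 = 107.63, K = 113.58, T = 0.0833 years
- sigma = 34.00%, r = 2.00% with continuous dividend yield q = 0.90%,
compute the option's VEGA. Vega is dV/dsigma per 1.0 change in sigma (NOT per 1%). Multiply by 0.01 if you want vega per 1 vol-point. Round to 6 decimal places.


d1 = -0.4899319001; d2 = -0.5880618140
phi(d1) = 0.3538241762; exp(-qT) = 0.9992505810; exp(-rT) = 0.9983353870
Vega = S * exp(-qT) * phi(d1) * sqrt(T) = 107.6300 * 0.9992505810 * 0.3538241762 * 0.2886173938 = 10.982918

Answer: Vega = 10.982918


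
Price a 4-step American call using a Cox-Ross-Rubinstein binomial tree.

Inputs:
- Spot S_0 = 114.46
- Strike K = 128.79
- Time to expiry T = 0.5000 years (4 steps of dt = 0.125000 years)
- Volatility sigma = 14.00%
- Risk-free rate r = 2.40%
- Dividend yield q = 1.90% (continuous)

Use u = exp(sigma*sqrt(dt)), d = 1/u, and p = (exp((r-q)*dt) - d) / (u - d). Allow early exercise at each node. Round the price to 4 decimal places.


dt = T/N = 0.125000
u = exp(sigma*sqrt(dt)) = 1.050743; d = 1/u = 0.951708
p = (exp((r-q)*dt) - d) / (u - d) = 0.493941
Discount per step: exp(-r*dt) = 0.997004
Stock lattice S(k, i) with i counting down-moves:
  k=0: S(0,0) = 114.4600
  k=1: S(1,0) = 120.2680; S(1,1) = 108.9324
  k=2: S(2,0) = 126.3708; S(2,1) = 114.4600; S(2,2) = 103.6718
  k=3: S(3,0) = 132.7832; S(3,1) = 120.2680; S(3,2) = 108.9324; S(3,3) = 98.6653
  k=4: S(4,0) = 139.5210; S(4,1) = 126.3708; S(4,2) = 114.4600; S(4,3) = 103.6718; S(4,4) = 93.9005
Terminal payoffs V(N, i) = max(S_T - K, 0):
  V(4,0) = 10.731026; V(4,1) = 0.000000; V(4,2) = 0.000000; V(4,3) = 0.000000; V(4,4) = 0.000000
Backward induction: V(k, i) = exp(-r*dt) * [p * V(k+1, i) + (1-p) * V(k+1, i+1)]; then take max(V_cont, immediate exercise) for American.
  V(3,0) = exp(-r*dt) * [p*10.731026 + (1-p)*0.000000] = 5.284616; exercise = 3.993216; V(3,0) = max -> 5.284616
  V(3,1) = exp(-r*dt) * [p*0.000000 + (1-p)*0.000000] = 0.000000; exercise = 0.000000; V(3,1) = max -> 0.000000
  V(3,2) = exp(-r*dt) * [p*0.000000 + (1-p)*0.000000] = 0.000000; exercise = 0.000000; V(3,2) = max -> 0.000000
  V(3,3) = exp(-r*dt) * [p*0.000000 + (1-p)*0.000000] = 0.000000; exercise = 0.000000; V(3,3) = max -> 0.000000
  V(2,0) = exp(-r*dt) * [p*5.284616 + (1-p)*0.000000] = 2.602470; exercise = 0.000000; V(2,0) = max -> 2.602470
  V(2,1) = exp(-r*dt) * [p*0.000000 + (1-p)*0.000000] = 0.000000; exercise = 0.000000; V(2,1) = max -> 0.000000
  V(2,2) = exp(-r*dt) * [p*0.000000 + (1-p)*0.000000] = 0.000000; exercise = 0.000000; V(2,2) = max -> 0.000000
  V(1,0) = exp(-r*dt) * [p*2.602470 + (1-p)*0.000000] = 1.281616; exercise = 0.000000; V(1,0) = max -> 1.281616
  V(1,1) = exp(-r*dt) * [p*0.000000 + (1-p)*0.000000] = 0.000000; exercise = 0.000000; V(1,1) = max -> 0.000000
  V(0,0) = exp(-r*dt) * [p*1.281616 + (1-p)*0.000000] = 0.631146; exercise = 0.000000; V(0,0) = max -> 0.631146

Answer: Price = V(0,0) = 0.6311


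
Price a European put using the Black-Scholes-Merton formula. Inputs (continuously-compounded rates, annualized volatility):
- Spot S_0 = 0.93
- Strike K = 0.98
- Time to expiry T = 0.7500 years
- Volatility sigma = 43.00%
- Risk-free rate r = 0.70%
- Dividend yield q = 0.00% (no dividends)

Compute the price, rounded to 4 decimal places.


Answer: Price = 0.1642

Derivation:
d1 = (ln(S/K) + (r - q + 0.5*sigma^2) * T) / (sigma * sqrt(T)) = 0.05966718
d2 = d1 - sigma * sqrt(T) = -0.31272375
exp(-rT) = 0.99476376; exp(-qT) = 1.00000000
P = K * exp(-rT) * N(-d2) - S_0 * exp(-qT) * N(-d1)
N(-d1) = 0.47621036; N(-d2) = 0.62275472
P = 0.9800 * 0.99476376 * 0.62275472 - 0.9300 * 1.00000000 * 0.47621036 = 0.1642


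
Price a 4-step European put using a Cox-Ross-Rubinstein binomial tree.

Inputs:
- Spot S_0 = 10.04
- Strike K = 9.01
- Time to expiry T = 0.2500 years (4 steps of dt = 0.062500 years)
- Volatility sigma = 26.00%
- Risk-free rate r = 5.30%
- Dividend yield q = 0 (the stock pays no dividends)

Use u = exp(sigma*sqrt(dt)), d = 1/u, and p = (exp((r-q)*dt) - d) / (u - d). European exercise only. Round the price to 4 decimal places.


dt = T/N = 0.062500
u = exp(sigma*sqrt(dt)) = 1.067159; d = 1/u = 0.937067
p = (exp((r-q)*dt) - d) / (u - d) = 0.509261
Discount per step: exp(-r*dt) = 0.996693
Stock lattice S(k, i) with i counting down-moves:
  k=0: S(0,0) = 10.0400
  k=1: S(1,0) = 10.7143; S(1,1) = 9.4082
  k=2: S(2,0) = 11.4338; S(2,1) = 10.0400; S(2,2) = 8.8161
  k=3: S(3,0) = 12.2017; S(3,1) = 10.7143; S(3,2) = 9.4082; S(3,3) = 8.2613
  k=4: S(4,0) = 13.0212; S(4,1) = 11.4338; S(4,2) = 10.0400; S(4,3) = 8.8161; S(4,4) = 7.7414
Terminal payoffs V(N, i) = max(K - S_T, 0):
  V(4,0) = 0.000000; V(4,1) = 0.000000; V(4,2) = 0.000000; V(4,3) = 0.193922; V(4,4) = 1.268642
Backward induction: V(k, i) = exp(-r*dt) * [p * V(k+1, i) + (1-p) * V(k+1, i+1)].
  V(3,0) = exp(-r*dt) * [p*0.000000 + (1-p)*0.000000] = 0.000000
  V(3,1) = exp(-r*dt) * [p*0.000000 + (1-p)*0.000000] = 0.000000
  V(3,2) = exp(-r*dt) * [p*0.000000 + (1-p)*0.193922] = 0.094850
  V(3,3) = exp(-r*dt) * [p*0.193922 + (1-p)*1.268642] = 0.718944
  V(2,0) = exp(-r*dt) * [p*0.000000 + (1-p)*0.000000] = 0.000000
  V(2,1) = exp(-r*dt) * [p*0.000000 + (1-p)*0.094850] = 0.046393
  V(2,2) = exp(-r*dt) * [p*0.094850 + (1-p)*0.718944] = 0.399791
  V(1,0) = exp(-r*dt) * [p*0.000000 + (1-p)*0.046393] = 0.022692
  V(1,1) = exp(-r*dt) * [p*0.046393 + (1-p)*0.399791] = 0.219092
  V(0,0) = exp(-r*dt) * [p*0.022692 + (1-p)*0.219092] = 0.118679

Answer: Price = V(0,0) = 0.1187


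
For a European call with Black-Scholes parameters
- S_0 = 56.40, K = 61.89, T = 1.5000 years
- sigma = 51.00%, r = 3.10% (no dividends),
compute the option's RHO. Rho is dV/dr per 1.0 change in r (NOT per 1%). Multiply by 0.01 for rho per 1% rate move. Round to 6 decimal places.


d1 = 0.2380416417; d2 = -0.3865782427
phi(d1) = 0.3877980964; exp(-qT) = 1.0000000000; exp(-rT) = 0.9545645606
N(d2) = 0.3495342339
Rho = K*T*exp(-rT)*N(d2) = 61.8900 * 1.5000 * 0.9545645606 * 0.3495342339 = 30.974676

Answer: Rho = 30.974676


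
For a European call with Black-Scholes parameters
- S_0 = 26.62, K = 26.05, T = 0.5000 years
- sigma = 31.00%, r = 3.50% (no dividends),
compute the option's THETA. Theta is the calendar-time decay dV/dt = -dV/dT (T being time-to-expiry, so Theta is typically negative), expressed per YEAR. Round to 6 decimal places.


Answer: Theta = -2.705820

Derivation:
d1 = 0.2881804324; d2 = 0.0689773302
phi(d1) = 0.3827158336; exp(-qT) = 1.0000000000; exp(-rT) = 0.9826522357
Theta = -S*exp(-qT)*phi(d1)*sigma/(2*sqrt(T)) - r*K*exp(-rT)*N(d2) + q*S*exp(-qT)*N(d1)
N(d1) = 0.6133956868; N(d2) = 0.5274961678; sqrt(T) = 0.7071067812
Term 1 = -26.6200 * 1.0000000000 * 0.3827158336 * 0.3100 / (2 * 0.7071067812) = -2.2332182960
Term 2 = -0.0350 * 26.0500 * 0.9826522357 * 0.5274961678 = -0.4726013169
Term 3 = 0 (no dividend yield, q = 0)
Theta = -2.2332182960 + (-0.4726013169) + (0.0000000000) = -2.705820


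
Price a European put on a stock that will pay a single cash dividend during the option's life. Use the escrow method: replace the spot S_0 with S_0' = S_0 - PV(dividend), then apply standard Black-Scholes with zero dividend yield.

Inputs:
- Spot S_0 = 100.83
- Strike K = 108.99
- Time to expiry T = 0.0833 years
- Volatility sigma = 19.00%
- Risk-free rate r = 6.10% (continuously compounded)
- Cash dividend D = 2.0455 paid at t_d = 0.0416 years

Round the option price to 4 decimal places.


Answer: Price = 9.7519

Derivation:
PV(D) = D * exp(-r * t_d) = 2.0455 * 0.99746562 = 2.04031592
S_0' = S_0 - PV(D) = 100.8300 - 2.04031592 = 98.78968408
d1 = (ln(S_0'/K) + (r + sigma^2/2)*T) / (sigma*sqrt(T)) = -1.67181963
d2 = d1 - sigma*sqrt(T) = -1.72665694
exp(-rT) = 0.99493159
N(-d1) = 0.95272005; N(-d2) = 0.95788535
P = K * exp(-rT) * N(-d2) - S_0' * N(-d1) = 108.9900 * 0.99493159 * 0.95788535 - 98.78968408 * 0.95272005 = 9.7519


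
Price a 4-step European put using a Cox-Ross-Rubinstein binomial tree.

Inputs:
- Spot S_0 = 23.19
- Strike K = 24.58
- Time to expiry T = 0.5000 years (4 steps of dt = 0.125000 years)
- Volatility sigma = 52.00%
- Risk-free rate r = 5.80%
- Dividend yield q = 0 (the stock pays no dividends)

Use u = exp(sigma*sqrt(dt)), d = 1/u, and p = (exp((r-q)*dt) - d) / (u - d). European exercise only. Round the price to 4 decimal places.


Answer: Price = V(0,0) = 3.7923

Derivation:
dt = T/N = 0.125000
u = exp(sigma*sqrt(dt)) = 1.201833; d = 1/u = 0.832062
p = (exp((r-q)*dt) - d) / (u - d) = 0.473845
Discount per step: exp(-r*dt) = 0.992776
Stock lattice S(k, i) with i counting down-moves:
  k=0: S(0,0) = 23.1900
  k=1: S(1,0) = 27.8705; S(1,1) = 19.2955
  k=2: S(2,0) = 33.4957; S(2,1) = 23.1900; S(2,2) = 16.0551
  k=3: S(3,0) = 40.2562; S(3,1) = 27.8705; S(3,2) = 19.2955; S(3,3) = 13.3588
  k=4: S(4,0) = 48.3812; S(4,1) = 33.4957; S(4,2) = 23.1900; S(4,3) = 16.0551; S(4,4) = 11.1154
Terminal payoffs V(N, i) = max(K - S_T, 0):
  V(4,0) = 0.000000; V(4,1) = 0.000000; V(4,2) = 1.390000; V(4,3) = 8.524915; V(4,4) = 13.464616
Backward induction: V(k, i) = exp(-r*dt) * [p * V(k+1, i) + (1-p) * V(k+1, i+1)].
  V(3,0) = exp(-r*dt) * [p*0.000000 + (1-p)*0.000000] = 0.000000
  V(3,1) = exp(-r*dt) * [p*0.000000 + (1-p)*1.390000] = 0.726072
  V(3,2) = exp(-r*dt) * [p*1.390000 + (1-p)*8.524915] = 5.106911
  V(3,3) = exp(-r*dt) * [p*8.524915 + (1-p)*13.464616] = 11.043606
  V(2,0) = exp(-r*dt) * [p*0.000000 + (1-p)*0.726072] = 0.379267
  V(2,1) = exp(-r*dt) * [p*0.726072 + (1-p)*5.106911] = 3.009176
  V(2,2) = exp(-r*dt) * [p*5.106911 + (1-p)*11.043606] = 8.171076
  V(1,0) = exp(-r*dt) * [p*0.379267 + (1-p)*3.009176] = 1.750271
  V(1,1) = exp(-r*dt) * [p*3.009176 + (1-p)*8.171076] = 5.683778
  V(0,0) = exp(-r*dt) * [p*1.750271 + (1-p)*5.683778] = 3.792311


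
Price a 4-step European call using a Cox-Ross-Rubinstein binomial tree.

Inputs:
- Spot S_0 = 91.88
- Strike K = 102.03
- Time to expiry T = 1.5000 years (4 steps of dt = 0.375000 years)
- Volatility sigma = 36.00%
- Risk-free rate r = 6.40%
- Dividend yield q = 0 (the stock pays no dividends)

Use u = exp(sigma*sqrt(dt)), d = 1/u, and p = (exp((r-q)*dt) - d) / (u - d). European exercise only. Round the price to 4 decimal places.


dt = T/N = 0.375000
u = exp(sigma*sqrt(dt)) = 1.246643; d = 1/u = 0.802154
p = (exp((r-q)*dt) - d) / (u - d) = 0.499756
Discount per step: exp(-r*dt) = 0.976286
Stock lattice S(k, i) with i counting down-moves:
  k=0: S(0,0) = 91.8800
  k=1: S(1,0) = 114.5415; S(1,1) = 73.7020
  k=2: S(2,0) = 142.7924; S(2,1) = 91.8800; S(2,2) = 59.1204
  k=3: S(3,0) = 178.0110; S(3,1) = 114.5415; S(3,2) = 73.7020; S(3,3) = 47.4237
  k=4: S(4,0) = 221.9162; S(4,1) = 142.7924; S(4,2) = 91.8800; S(4,3) = 59.1204; S(4,4) = 38.0411
Terminal payoffs V(N, i) = max(S_T - K, 0):
  V(4,0) = 119.886167; V(4,1) = 40.762358; V(4,2) = 0.000000; V(4,3) = 0.000000; V(4,4) = 0.000000
Backward induction: V(k, i) = exp(-r*dt) * [p * V(k+1, i) + (1-p) * V(k+1, i+1)].
  V(3,0) = exp(-r*dt) * [p*119.886167 + (1-p)*40.762358] = 78.400616
  V(3,1) = exp(-r*dt) * [p*40.762358 + (1-p)*0.000000] = 19.888161
  V(3,2) = exp(-r*dt) * [p*0.000000 + (1-p)*0.000000] = 0.000000
  V(3,3) = exp(-r*dt) * [p*0.000000 + (1-p)*0.000000] = 0.000000
  V(2,0) = exp(-r*dt) * [p*78.400616 + (1-p)*19.888161] = 47.965051
  V(2,1) = exp(-r*dt) * [p*19.888161 + (1-p)*0.000000] = 9.703535
  V(2,2) = exp(-r*dt) * [p*0.000000 + (1-p)*0.000000] = 0.000000
  V(1,0) = exp(-r*dt) * [p*47.965051 + (1-p)*9.703535] = 28.141411
  V(1,1) = exp(-r*dt) * [p*9.703535 + (1-p)*0.000000] = 4.734404
  V(0,0) = exp(-r*dt) * [p*28.141411 + (1-p)*4.734404] = 16.042528

Answer: Price = V(0,0) = 16.0425


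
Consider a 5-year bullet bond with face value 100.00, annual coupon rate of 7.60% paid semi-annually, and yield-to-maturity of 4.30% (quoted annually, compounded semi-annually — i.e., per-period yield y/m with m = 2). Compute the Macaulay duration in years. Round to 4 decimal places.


Coupon per period c = face * coupon_rate / m = 3.800000
Periods per year m = 2; per-period yield y/m = 0.021500
Number of cashflows N = 10
Cashflows (t years, CF_t, discount factor 1/(1+y/m)^(m*t), PV):
  t = 0.5000: CF_t = 3.800000, DF = 0.978953, PV = 3.720020
  t = 1.0000: CF_t = 3.800000, DF = 0.958348, PV = 3.641723
  t = 1.5000: CF_t = 3.800000, DF = 0.938177, PV = 3.565073
  t = 2.0000: CF_t = 3.800000, DF = 0.918431, PV = 3.490038
  t = 2.5000: CF_t = 3.800000, DF = 0.899100, PV = 3.416581
  t = 3.0000: CF_t = 3.800000, DF = 0.880177, PV = 3.344671
  t = 3.5000: CF_t = 3.800000, DF = 0.861651, PV = 3.274274
  t = 4.0000: CF_t = 3.800000, DF = 0.843515, PV = 3.205359
  t = 4.5000: CF_t = 3.800000, DF = 0.825762, PV = 3.137894
  t = 5.0000: CF_t = 103.800000, DF = 0.808381, PV = 83.909985
Price P = sum_t PV_t = 114.705617
Macaulay numerator sum_t t * PV_t:
  t * PV_t at t = 0.5000: 1.860010
  t * PV_t at t = 1.0000: 3.641723
  t * PV_t at t = 1.5000: 5.347610
  t * PV_t at t = 2.0000: 6.980075
  t * PV_t at t = 2.5000: 8.541453
  t * PV_t at t = 3.0000: 10.034012
  t * PV_t at t = 3.5000: 11.459958
  t * PV_t at t = 4.0000: 12.821435
  t * PV_t at t = 4.5000: 14.120523
  t * PV_t at t = 5.0000: 419.549925
Macaulay duration D = (sum_t t * PV_t) / P = 494.356724 / 114.705617 = 4.309787

Answer: Macaulay duration = 4.3098 years


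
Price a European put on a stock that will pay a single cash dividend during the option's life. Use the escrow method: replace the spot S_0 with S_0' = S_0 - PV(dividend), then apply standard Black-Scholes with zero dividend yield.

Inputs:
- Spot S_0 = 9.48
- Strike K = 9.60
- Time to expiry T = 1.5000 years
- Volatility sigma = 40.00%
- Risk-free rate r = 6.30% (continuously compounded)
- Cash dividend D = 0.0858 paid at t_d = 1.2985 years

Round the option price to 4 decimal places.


Answer: Price = 1.4407

Derivation:
PV(D) = D * exp(-r * t_d) = 0.0858 * 0.92145116 = 0.07906051
S_0' = S_0 - PV(D) = 9.4800 - 0.07906051 = 9.40093949
d1 = (ln(S_0'/K) + (r + sigma^2/2)*T) / (sigma*sqrt(T)) = 0.39507520
d2 = d1 - sigma*sqrt(T) = -0.09482275
exp(-rT) = 0.90982773
N(-d1) = 0.34639369; N(-d2) = 0.53777219
P = K * exp(-rT) * N(-d2) - S_0' * N(-d1) = 9.6000 * 0.90982773 * 0.53777219 - 9.40093949 * 0.34639369 = 1.4407


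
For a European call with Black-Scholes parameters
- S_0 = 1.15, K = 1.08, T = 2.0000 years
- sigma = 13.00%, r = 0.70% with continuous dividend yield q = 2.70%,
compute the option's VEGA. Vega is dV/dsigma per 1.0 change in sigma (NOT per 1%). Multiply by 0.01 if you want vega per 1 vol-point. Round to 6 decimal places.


d1 = 0.2159444345; d2 = 0.0320966714
phi(d1) = 0.3897481442; exp(-qT) = 0.9474321065; exp(-rT) = 0.9860975443
Vega = S * exp(-qT) * phi(d1) * sqrt(T) = 1.1500 * 0.9474321065 * 0.3897481442 * 1.4142135624 = 0.600544

Answer: Vega = 0.600544


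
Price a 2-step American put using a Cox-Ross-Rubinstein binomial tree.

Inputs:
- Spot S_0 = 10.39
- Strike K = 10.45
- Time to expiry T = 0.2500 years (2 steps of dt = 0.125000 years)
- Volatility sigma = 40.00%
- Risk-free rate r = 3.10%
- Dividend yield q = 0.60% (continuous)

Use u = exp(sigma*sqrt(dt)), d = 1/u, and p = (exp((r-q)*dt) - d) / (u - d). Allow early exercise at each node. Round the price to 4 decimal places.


dt = T/N = 0.125000
u = exp(sigma*sqrt(dt)) = 1.151910; d = 1/u = 0.868123
p = (exp((r-q)*dt) - d) / (u - d) = 0.475732
Discount per step: exp(-r*dt) = 0.996132
Stock lattice S(k, i) with i counting down-moves:
  k=0: S(0,0) = 10.3900
  k=1: S(1,0) = 11.9683; S(1,1) = 9.0198
  k=2: S(2,0) = 13.7865; S(2,1) = 10.3900; S(2,2) = 7.8303
Terminal payoffs V(N, i) = max(K - S_T, 0):
  V(2,0) = 0.000000; V(2,1) = 0.060000; V(2,2) = 2.619698
Backward induction: V(k, i) = exp(-r*dt) * [p * V(k+1, i) + (1-p) * V(k+1, i+1)]; then take max(V_cont, immediate exercise) for American.
  V(1,0) = exp(-r*dt) * [p*0.000000 + (1-p)*0.060000] = 0.031334; exercise = 0.000000; V(1,0) = max -> 0.031334
  V(1,1) = exp(-r*dt) * [p*0.060000 + (1-p)*2.619698] = 1.396544; exercise = 1.430197; V(1,1) = max -> 1.430197
  V(0,0) = exp(-r*dt) * [p*0.031334 + (1-p)*1.430197] = 0.761755; exercise = 0.060000; V(0,0) = max -> 0.761755

Answer: Price = V(0,0) = 0.7618


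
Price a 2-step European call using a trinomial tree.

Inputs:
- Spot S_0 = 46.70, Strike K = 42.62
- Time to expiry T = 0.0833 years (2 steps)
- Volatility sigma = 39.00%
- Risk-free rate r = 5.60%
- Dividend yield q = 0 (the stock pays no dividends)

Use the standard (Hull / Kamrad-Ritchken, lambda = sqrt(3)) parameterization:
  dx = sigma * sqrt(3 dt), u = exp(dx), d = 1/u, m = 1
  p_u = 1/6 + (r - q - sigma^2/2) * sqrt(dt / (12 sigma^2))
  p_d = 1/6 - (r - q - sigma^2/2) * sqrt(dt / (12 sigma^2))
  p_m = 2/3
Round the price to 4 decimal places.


Answer: Price = V(0,0) = 4.9195

Derivation:
dt = T/N = 0.041650; dx = sigma*sqrt(3*dt) = 0.137858
u = exp(dx) = 1.147813; d = 1/u = 0.871222
p_u = 0.163638, p_m = 0.666667, p_d = 0.169695
Discount per step: exp(-r*dt) = 0.997670
Stock lattice S(k, j) with j the centered position index:
  k=0: S(0,+0) = 46.7000
  k=1: S(1,-1) = 40.6861; S(1,+0) = 46.7000; S(1,+1) = 53.6029
  k=2: S(2,-2) = 35.4466; S(2,-1) = 40.6861; S(2,+0) = 46.7000; S(2,+1) = 53.6029; S(2,+2) = 61.5260
Terminal payoffs V(N, j) = max(S_T - K, 0):
  V(2,-2) = 0.000000; V(2,-1) = 0.000000; V(2,+0) = 4.080000; V(2,+1) = 10.982859; V(2,+2) = 18.906049
Backward induction: V(k, j) = exp(-r*dt) * [p_u * V(k+1, j+1) + p_m * V(k+1, j) + p_d * V(k+1, j-1)]
  V(1,-1) = exp(-r*dt) * [p_u*4.080000 + p_m*0.000000 + p_d*0.000000] = 0.666087
  V(1,+0) = exp(-r*dt) * [p_u*10.982859 + p_m*4.080000 + p_d*0.000000] = 4.506688
  V(1,+1) = exp(-r*dt) * [p_u*18.906049 + p_m*10.982859 + p_d*4.080000] = 11.082131
  V(0,+0) = exp(-r*dt) * [p_u*11.082131 + p_m*4.506688 + p_d*0.666087] = 4.919460


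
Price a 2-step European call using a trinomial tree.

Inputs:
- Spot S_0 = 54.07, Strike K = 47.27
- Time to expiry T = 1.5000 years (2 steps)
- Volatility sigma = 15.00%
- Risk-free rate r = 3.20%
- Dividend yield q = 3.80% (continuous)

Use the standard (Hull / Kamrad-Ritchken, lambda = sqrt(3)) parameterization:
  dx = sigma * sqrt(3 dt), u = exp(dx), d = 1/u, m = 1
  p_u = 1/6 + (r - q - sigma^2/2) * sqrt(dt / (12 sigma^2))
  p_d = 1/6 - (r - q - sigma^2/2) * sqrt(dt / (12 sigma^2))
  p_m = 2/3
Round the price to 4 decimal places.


dt = T/N = 0.750000; dx = sigma*sqrt(3*dt) = 0.225000
u = exp(dx) = 1.252323; d = 1/u = 0.798516
p_u = 0.137917, p_m = 0.666667, p_d = 0.195417
Discount per step: exp(-r*dt) = 0.976286
Stock lattice S(k, j) with j the centered position index:
  k=0: S(0,+0) = 54.0700
  k=1: S(1,-1) = 43.1758; S(1,+0) = 54.0700; S(1,+1) = 67.7131
  k=2: S(2,-2) = 34.4766; S(2,-1) = 43.1758; S(2,+0) = 54.0700; S(2,+1) = 67.7131; S(2,+2) = 84.7986
Terminal payoffs V(N, j) = max(S_T - K, 0):
  V(2,-2) = 0.000000; V(2,-1) = 0.000000; V(2,+0) = 6.800000; V(2,+1) = 20.443089; V(2,+2) = 37.528640
Backward induction: V(k, j) = exp(-r*dt) * [p_u * V(k+1, j+1) + p_m * V(k+1, j) + p_d * V(k+1, j-1)]
  V(1,-1) = exp(-r*dt) * [p_u*6.800000 + p_m*0.000000 + p_d*0.000000] = 0.915593
  V(1,+0) = exp(-r*dt) * [p_u*20.443089 + p_m*6.800000 + p_d*0.000000] = 7.178410
  V(1,+1) = exp(-r*dt) * [p_u*37.528640 + p_m*20.443089 + p_d*6.800000] = 19.655936
  V(0,+0) = exp(-r*dt) * [p_u*19.655936 + p_m*7.178410 + p_d*0.915593] = 7.493393

Answer: Price = V(0,0) = 7.4934


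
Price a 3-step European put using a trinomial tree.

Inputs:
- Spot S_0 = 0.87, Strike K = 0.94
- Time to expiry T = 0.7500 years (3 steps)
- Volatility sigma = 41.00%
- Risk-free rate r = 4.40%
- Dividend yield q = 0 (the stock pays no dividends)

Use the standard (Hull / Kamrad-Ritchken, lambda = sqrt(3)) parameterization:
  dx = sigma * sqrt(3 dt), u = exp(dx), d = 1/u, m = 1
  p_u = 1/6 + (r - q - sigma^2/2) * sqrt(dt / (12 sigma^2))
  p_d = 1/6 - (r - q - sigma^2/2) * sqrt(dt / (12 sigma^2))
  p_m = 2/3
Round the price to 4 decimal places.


dt = T/N = 0.250000; dx = sigma*sqrt(3*dt) = 0.355070
u = exp(dx) = 1.426281; d = 1/u = 0.701124
p_u = 0.152567, p_m = 0.666667, p_d = 0.180766
Discount per step: exp(-r*dt) = 0.989060
Stock lattice S(k, j) with j the centered position index:
  k=0: S(0,+0) = 0.8700
  k=1: S(1,-1) = 0.6100; S(1,+0) = 0.8700; S(1,+1) = 1.2409
  k=2: S(2,-2) = 0.4277; S(2,-1) = 0.6100; S(2,+0) = 0.8700; S(2,+1) = 1.2409; S(2,+2) = 1.7698
  k=3: S(3,-3) = 0.2998; S(3,-2) = 0.4277; S(3,-1) = 0.6100; S(3,+0) = 0.8700; S(3,+1) = 1.2409; S(3,+2) = 1.7698; S(3,+3) = 2.5243
Terminal payoffs V(N, j) = max(K - S_T, 0):
  V(3,-3) = 0.640150; V(3,-2) = 0.512330; V(3,-1) = 0.330022; V(3,+0) = 0.070000; V(3,+1) = 0.000000; V(3,+2) = 0.000000; V(3,+3) = 0.000000
Backward induction: V(k, j) = exp(-r*dt) * [p_u * V(k+1, j+1) + p_m * V(k+1, j) + p_d * V(k+1, j-1)]
  V(2,-2) = exp(-r*dt) * [p_u*0.330022 + p_m*0.512330 + p_d*0.640150] = 0.502068
  V(2,-1) = exp(-r*dt) * [p_u*0.070000 + p_m*0.330022 + p_d*0.512330] = 0.319769
  V(2,+0) = exp(-r*dt) * [p_u*0.000000 + p_m*0.070000 + p_d*0.330022] = 0.105160
  V(2,+1) = exp(-r*dt) * [p_u*0.000000 + p_m*0.000000 + p_d*0.070000] = 0.012515
  V(2,+2) = exp(-r*dt) * [p_u*0.000000 + p_m*0.000000 + p_d*0.000000] = 0.000000
  V(1,-1) = exp(-r*dt) * [p_u*0.105160 + p_m*0.319769 + p_d*0.502068] = 0.316480
  V(1,+0) = exp(-r*dt) * [p_u*0.012515 + p_m*0.105160 + p_d*0.319769] = 0.128399
  V(1,+1) = exp(-r*dt) * [p_u*0.000000 + p_m*0.012515 + p_d*0.105160] = 0.027054
  V(0,+0) = exp(-r*dt) * [p_u*0.027054 + p_m*0.128399 + p_d*0.316480] = 0.145329

Answer: Price = V(0,0) = 0.1453


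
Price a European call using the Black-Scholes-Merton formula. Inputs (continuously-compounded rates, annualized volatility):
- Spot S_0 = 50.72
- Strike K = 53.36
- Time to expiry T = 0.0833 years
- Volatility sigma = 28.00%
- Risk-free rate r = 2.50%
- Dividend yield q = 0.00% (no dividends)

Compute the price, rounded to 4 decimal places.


d1 = (ln(S/K) + (r - q + 0.5*sigma^2) * T) / (sigma * sqrt(T)) = -0.56170795
d2 = d1 - sigma * sqrt(T) = -0.64252082
exp(-rT) = 0.99791967; exp(-qT) = 1.00000000
C = S_0 * exp(-qT) * N(d1) - K * exp(-rT) * N(d2)
N(d1) = 0.28715751; N(d2) = 0.26026754
C = 50.7200 * 1.00000000 * 0.28715751 - 53.3600 * 0.99791967 * 0.26026754 = 0.7056

Answer: Price = 0.7056


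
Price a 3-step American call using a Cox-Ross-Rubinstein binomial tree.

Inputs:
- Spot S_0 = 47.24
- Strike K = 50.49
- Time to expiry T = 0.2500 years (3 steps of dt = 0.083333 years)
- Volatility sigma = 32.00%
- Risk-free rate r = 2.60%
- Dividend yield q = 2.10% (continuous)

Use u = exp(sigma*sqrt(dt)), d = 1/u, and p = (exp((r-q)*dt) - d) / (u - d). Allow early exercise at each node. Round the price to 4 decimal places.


Answer: Price = V(0,0) = 1.7648

Derivation:
dt = T/N = 0.083333
u = exp(sigma*sqrt(dt)) = 1.096777; d = 1/u = 0.911762
p = (exp((r-q)*dt) - d) / (u - d) = 0.479175
Discount per step: exp(-r*dt) = 0.997836
Stock lattice S(k, i) with i counting down-moves:
  k=0: S(0,0) = 47.2400
  k=1: S(1,0) = 51.8118; S(1,1) = 43.0716
  k=2: S(2,0) = 56.8259; S(2,1) = 47.2400; S(2,2) = 39.2711
  k=3: S(3,0) = 62.3254; S(3,1) = 51.8118; S(3,2) = 43.0716; S(3,3) = 35.8059
Terminal payoffs V(N, i) = max(S_T - K, 0):
  V(3,0) = 11.835405; V(3,1) = 1.321754; V(3,2) = 0.000000; V(3,3) = 0.000000
Backward induction: V(k, i) = exp(-r*dt) * [p * V(k+1, i) + (1-p) * V(k+1, i+1)]; then take max(V_cont, immediate exercise) for American.
  V(2,0) = exp(-r*dt) * [p*11.835405 + (1-p)*1.321754] = 6.345868; exercise = 6.335949; V(2,0) = max -> 6.345868
  V(2,1) = exp(-r*dt) * [p*1.321754 + (1-p)*0.000000] = 0.631981; exercise = 0.000000; V(2,1) = max -> 0.631981
  V(2,2) = exp(-r*dt) * [p*0.000000 + (1-p)*0.000000] = 0.000000; exercise = 0.000000; V(2,2) = max -> 0.000000
  V(1,0) = exp(-r*dt) * [p*6.345868 + (1-p)*0.631981] = 3.362638; exercise = 1.321754; V(1,0) = max -> 3.362638
  V(1,1) = exp(-r*dt) * [p*0.631981 + (1-p)*0.000000] = 0.302174; exercise = 0.000000; V(1,1) = max -> 0.302174
  V(0,0) = exp(-r*dt) * [p*3.362638 + (1-p)*0.302174] = 1.764844; exercise = 0.000000; V(0,0) = max -> 1.764844


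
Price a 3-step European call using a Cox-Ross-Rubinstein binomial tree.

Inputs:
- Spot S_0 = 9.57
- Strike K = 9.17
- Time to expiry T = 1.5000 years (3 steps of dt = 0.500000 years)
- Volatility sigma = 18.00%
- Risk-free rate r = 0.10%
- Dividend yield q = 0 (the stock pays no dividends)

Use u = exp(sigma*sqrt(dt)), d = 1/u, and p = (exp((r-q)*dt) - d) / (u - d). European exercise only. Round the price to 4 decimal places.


Answer: Price = V(0,0) = 1.0994

Derivation:
dt = T/N = 0.500000
u = exp(sigma*sqrt(dt)) = 1.135734; d = 1/u = 0.880488
p = (exp((r-q)*dt) - d) / (u - d) = 0.470182
Discount per step: exp(-r*dt) = 0.999500
Stock lattice S(k, i) with i counting down-moves:
  k=0: S(0,0) = 9.5700
  k=1: S(1,0) = 10.8690; S(1,1) = 8.4263
  k=2: S(2,0) = 12.3443; S(2,1) = 9.5700; S(2,2) = 7.4192
  k=3: S(3,0) = 14.0198; S(3,1) = 10.8690; S(3,2) = 8.4263; S(3,3) = 6.5325
Terminal payoffs V(N, i) = max(S_T - K, 0):
  V(3,0) = 4.849804; V(3,1) = 1.698975; V(3,2) = 0.000000; V(3,3) = 0.000000
Backward induction: V(k, i) = exp(-r*dt) * [p * V(k+1, i) + (1-p) * V(k+1, i+1)].
  V(2,0) = exp(-r*dt) * [p*4.849804 + (1-p)*1.698975] = 3.178850
  V(2,1) = exp(-r*dt) * [p*1.698975 + (1-p)*0.000000] = 0.798429
  V(2,2) = exp(-r*dt) * [p*0.000000 + (1-p)*0.000000] = 0.000000
  V(1,0) = exp(-r*dt) * [p*3.178850 + (1-p)*0.798429] = 1.916702
  V(1,1) = exp(-r*dt) * [p*0.798429 + (1-p)*0.000000] = 0.375220
  V(0,0) = exp(-r*dt) * [p*1.916702 + (1-p)*0.375220] = 1.099448


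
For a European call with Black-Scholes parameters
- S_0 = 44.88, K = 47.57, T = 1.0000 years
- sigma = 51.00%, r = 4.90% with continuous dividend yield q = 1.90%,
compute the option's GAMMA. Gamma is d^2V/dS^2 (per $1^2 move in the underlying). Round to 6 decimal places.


d1 = 0.1996861780; d2 = -0.3103138220
phi(d1) = 0.3910672191; exp(-qT) = 0.9811793622; exp(-rT) = 0.9521811297
Gamma = exp(-qT) * phi(d1) / (S * sigma * sqrt(T)) = 0.9811793622 * 0.3910672191 / (44.8800 * 0.5100 * 1.0000000000) = 0.016764

Answer: Gamma = 0.016764


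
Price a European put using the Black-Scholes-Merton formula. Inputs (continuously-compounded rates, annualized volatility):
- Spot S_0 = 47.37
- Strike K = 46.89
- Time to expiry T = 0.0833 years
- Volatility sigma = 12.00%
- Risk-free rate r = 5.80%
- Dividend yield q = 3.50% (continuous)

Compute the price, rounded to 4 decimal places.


d1 = (ln(S/K) + (r - q + 0.5*sigma^2) * T) / (sigma * sqrt(T)) = 0.36670069
d2 = d1 - sigma * sqrt(T) = 0.33206661
exp(-rT) = 0.99518025; exp(-qT) = 0.99708875
P = K * exp(-rT) * N(-d2) - S_0 * exp(-qT) * N(-d1)
N(-d1) = 0.35692114; N(-d2) = 0.36991948
P = 46.8900 * 0.99518025 * 0.36991948 - 47.3700 * 0.99708875 * 0.35692114 = 0.4038

Answer: Price = 0.4038


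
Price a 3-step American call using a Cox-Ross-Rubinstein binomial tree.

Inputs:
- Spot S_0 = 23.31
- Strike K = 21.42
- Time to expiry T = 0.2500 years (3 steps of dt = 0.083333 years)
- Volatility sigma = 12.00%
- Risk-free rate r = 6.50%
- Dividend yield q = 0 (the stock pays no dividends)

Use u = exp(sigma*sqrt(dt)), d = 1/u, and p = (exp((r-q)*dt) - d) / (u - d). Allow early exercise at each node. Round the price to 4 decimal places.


dt = T/N = 0.083333
u = exp(sigma*sqrt(dt)) = 1.035248; d = 1/u = 0.965952
p = (exp((r-q)*dt) - d) / (u - d) = 0.569720
Discount per step: exp(-r*dt) = 0.994598
Stock lattice S(k, i) with i counting down-moves:
  k=0: S(0,0) = 23.3100
  k=1: S(1,0) = 24.1316; S(1,1) = 22.5163
  k=2: S(2,0) = 24.9822; S(2,1) = 23.3100; S(2,2) = 21.7497
  k=3: S(3,0) = 25.8628; S(3,1) = 24.1316; S(3,2) = 22.5163; S(3,3) = 21.0092
Terminal payoffs V(N, i) = max(S_T - K, 0):
  V(3,0) = 4.442796; V(3,1) = 2.711631; V(3,2) = 1.096344; V(3,3) = 0.000000
Backward induction: V(k, i) = exp(-r*dt) * [p * V(k+1, i) + (1-p) * V(k+1, i+1)]; then take max(V_cont, immediate exercise) for American.
  V(2,0) = exp(-r*dt) * [p*4.442796 + (1-p)*2.711631] = 3.677934; exercise = 3.562223; V(2,0) = max -> 3.677934
  V(2,1) = exp(-r*dt) * [p*2.711631 + (1-p)*1.096344] = 2.005711; exercise = 1.890000; V(2,1) = max -> 2.005711
  V(2,2) = exp(-r*dt) * [p*1.096344 + (1-p)*0.000000] = 0.621235; exercise = 0.329710; V(2,2) = max -> 0.621235
  V(1,0) = exp(-r*dt) * [p*3.677934 + (1-p)*2.005711] = 2.942429; exercise = 2.711631; V(1,0) = max -> 2.942429
  V(1,1) = exp(-r*dt) * [p*2.005711 + (1-p)*0.621235] = 1.402382; exercise = 1.096344; V(1,1) = max -> 1.402382
  V(0,0) = exp(-r*dt) * [p*2.942429 + (1-p)*1.402382] = 2.267462; exercise = 1.890000; V(0,0) = max -> 2.267462

Answer: Price = V(0,0) = 2.2675


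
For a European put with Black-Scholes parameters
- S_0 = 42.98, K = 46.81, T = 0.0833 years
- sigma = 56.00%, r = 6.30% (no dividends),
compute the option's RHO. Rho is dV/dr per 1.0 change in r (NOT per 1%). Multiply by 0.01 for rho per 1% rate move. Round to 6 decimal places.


Answer: Rho = -2.784472

Derivation:
d1 = -0.4148635229; d2 = -0.5764892634
phi(d1) = 0.3660466830; exp(-qT) = 1.0000000000; exp(-rT) = 0.9947658462
N(-d2) = 0.7178577375
Rho = -K*T*exp(-rT)*N(-d2) = -46.8100 * 0.0833 * 0.9947658462 * 0.7178577375 = -2.784472
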